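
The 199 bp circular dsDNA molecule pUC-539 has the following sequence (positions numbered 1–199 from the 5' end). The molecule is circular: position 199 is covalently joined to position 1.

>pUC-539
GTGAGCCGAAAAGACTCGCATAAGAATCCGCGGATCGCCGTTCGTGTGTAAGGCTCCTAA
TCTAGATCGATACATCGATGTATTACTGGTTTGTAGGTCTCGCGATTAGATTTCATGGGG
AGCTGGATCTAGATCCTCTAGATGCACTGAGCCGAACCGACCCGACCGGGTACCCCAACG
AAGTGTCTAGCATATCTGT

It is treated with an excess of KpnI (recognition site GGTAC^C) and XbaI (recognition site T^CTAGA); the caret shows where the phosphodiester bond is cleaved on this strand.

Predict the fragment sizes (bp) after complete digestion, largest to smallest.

The KpnI site (GGTACC) starts at position 169.
KpnI cuts after base 5 of each site (before the last base), so after position 173.
XbaI sites (TCTAGA) start at positions 61, 128, 137.
XbaI cuts after the first base of each site, so after positions 61, 128, 137.
Combined cut positions: 61, 128, 137, 173.
Circular molecule, 4 cuts → 4 fragments:
  62–128 → 67 bp
  129–137 → 9 bp
  138–173 → 36 bp
  174–199 then 1–61 → 26 + 61 = 87 bp
Sorted largest to smallest: 87, 67, 36, 9 bp.

87, 67, 36, 9 bp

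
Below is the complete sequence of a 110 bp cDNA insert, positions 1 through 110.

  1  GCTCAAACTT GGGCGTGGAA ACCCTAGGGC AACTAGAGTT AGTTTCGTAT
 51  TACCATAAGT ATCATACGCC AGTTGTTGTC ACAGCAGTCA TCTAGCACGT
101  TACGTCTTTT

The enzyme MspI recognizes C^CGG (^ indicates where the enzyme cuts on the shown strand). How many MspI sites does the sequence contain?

No occurrence of CCGG is present in the sequence.
MspI does not cut: 0 sites.

0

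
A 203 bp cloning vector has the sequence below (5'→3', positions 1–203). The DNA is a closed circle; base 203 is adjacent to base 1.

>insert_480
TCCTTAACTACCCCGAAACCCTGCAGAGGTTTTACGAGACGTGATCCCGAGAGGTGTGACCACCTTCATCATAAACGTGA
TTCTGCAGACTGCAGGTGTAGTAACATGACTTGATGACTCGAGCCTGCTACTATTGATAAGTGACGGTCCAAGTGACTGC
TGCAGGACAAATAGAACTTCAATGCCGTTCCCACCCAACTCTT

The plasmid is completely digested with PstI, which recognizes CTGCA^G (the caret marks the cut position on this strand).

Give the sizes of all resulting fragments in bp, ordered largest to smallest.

70, 64, 62, 7 bp

PstI sites (CTGCAG) start at positions 21, 83, 90, 160.
PstI cuts after base 5 of each site (before the last base), so after positions 25, 87, 94, 164.
Circular molecule, 4 cuts → 4 fragments:
  26–87 → 62 bp
  88–94 → 7 bp
  95–164 → 70 bp
  165–203 then 1–25 → 39 + 25 = 64 bp
Sorted largest to smallest: 70, 64, 62, 7 bp.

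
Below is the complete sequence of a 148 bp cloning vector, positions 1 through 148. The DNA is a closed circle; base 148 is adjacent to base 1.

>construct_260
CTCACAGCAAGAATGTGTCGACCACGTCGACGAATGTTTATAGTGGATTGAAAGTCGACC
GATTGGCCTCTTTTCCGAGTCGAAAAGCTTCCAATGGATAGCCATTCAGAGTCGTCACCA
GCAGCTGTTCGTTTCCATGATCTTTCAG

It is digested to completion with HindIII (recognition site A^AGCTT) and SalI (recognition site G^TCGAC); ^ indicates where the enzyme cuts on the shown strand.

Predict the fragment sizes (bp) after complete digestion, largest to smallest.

80, 31, 28, 9 bp

The HindIII site (AAGCTT) starts at position 85.
HindIII cuts after the first base of each site, so after position 85.
SalI sites (GTCGAC) start at positions 17, 26, 54.
SalI cuts after the first base of each site, so after positions 17, 26, 54.
Combined cut positions: 17, 26, 54, 85.
Circular molecule, 4 cuts → 4 fragments:
  18–26 → 9 bp
  27–54 → 28 bp
  55–85 → 31 bp
  86–148 then 1–17 → 63 + 17 = 80 bp
Sorted largest to smallest: 80, 31, 28, 9 bp.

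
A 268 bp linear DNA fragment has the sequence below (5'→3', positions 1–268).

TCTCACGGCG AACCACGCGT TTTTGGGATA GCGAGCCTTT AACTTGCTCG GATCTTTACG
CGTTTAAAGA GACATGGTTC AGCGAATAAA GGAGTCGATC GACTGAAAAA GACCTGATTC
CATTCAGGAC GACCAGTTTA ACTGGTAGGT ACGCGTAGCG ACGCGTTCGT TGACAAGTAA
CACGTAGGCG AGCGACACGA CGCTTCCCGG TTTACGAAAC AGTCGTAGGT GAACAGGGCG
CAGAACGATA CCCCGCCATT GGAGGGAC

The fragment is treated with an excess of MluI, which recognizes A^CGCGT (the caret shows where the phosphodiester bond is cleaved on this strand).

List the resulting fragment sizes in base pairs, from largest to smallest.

MluI sites (ACGCGT) start at positions 15, 58, 151, 161.
MluI cuts after the first base of each site, so after positions 15, 58, 151, 161.
Linear molecule, 4 cuts → 5 fragments:
  1–15 → 15 bp
  16–58 → 43 bp
  59–151 → 93 bp
  152–161 → 10 bp
  162–268 → 107 bp
Sorted largest to smallest: 107, 93, 43, 15, 10 bp.

107, 93, 43, 15, 10 bp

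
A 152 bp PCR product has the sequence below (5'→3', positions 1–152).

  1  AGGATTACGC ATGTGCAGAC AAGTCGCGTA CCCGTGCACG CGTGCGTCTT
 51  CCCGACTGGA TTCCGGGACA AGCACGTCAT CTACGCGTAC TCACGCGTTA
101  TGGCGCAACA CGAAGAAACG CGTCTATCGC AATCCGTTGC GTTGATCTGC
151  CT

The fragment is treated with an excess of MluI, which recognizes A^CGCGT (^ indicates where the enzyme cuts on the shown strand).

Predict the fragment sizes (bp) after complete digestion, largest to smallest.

MluI sites (ACGCGT) start at positions 38, 83, 93, 118.
MluI cuts after the first base of each site, so after positions 38, 83, 93, 118.
Linear molecule, 4 cuts → 5 fragments:
  1–38 → 38 bp
  39–83 → 45 bp
  84–93 → 10 bp
  94–118 → 25 bp
  119–152 → 34 bp
Sorted largest to smallest: 45, 38, 34, 25, 10 bp.

45, 38, 34, 25, 10 bp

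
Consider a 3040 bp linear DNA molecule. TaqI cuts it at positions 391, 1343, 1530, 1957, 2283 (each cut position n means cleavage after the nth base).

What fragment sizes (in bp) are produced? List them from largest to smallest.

952, 757, 427, 391, 326, 187 bp

Linear molecule, 5 cuts → 6 fragments:
  391 − 0 = 391 bp
  1343 − 391 = 952 bp
  1530 − 1343 = 187 bp
  1957 − 1530 = 427 bp
  2283 − 1957 = 326 bp
  3040 − 2283 = 757 bp
Sorted largest to smallest: 952, 757, 427, 391, 326, 187 bp.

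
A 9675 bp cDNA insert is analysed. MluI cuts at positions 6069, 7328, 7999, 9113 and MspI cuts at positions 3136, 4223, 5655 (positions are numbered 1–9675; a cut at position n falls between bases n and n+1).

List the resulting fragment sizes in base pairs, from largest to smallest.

3136, 1432, 1259, 1114, 1087, 671, 562, 414 bp

Combined cut positions (sorted): 3136, 4223, 5655, 6069, 7328, 7999, 9113.
Linear molecule, 7 cuts → 8 fragments:
  3136 − 0 = 3136 bp
  4223 − 3136 = 1087 bp
  5655 − 4223 = 1432 bp
  6069 − 5655 = 414 bp
  7328 − 6069 = 1259 bp
  7999 − 7328 = 671 bp
  9113 − 7999 = 1114 bp
  9675 − 9113 = 562 bp
Sorted largest to smallest: 3136, 1432, 1259, 1114, 1087, 671, 562, 414 bp.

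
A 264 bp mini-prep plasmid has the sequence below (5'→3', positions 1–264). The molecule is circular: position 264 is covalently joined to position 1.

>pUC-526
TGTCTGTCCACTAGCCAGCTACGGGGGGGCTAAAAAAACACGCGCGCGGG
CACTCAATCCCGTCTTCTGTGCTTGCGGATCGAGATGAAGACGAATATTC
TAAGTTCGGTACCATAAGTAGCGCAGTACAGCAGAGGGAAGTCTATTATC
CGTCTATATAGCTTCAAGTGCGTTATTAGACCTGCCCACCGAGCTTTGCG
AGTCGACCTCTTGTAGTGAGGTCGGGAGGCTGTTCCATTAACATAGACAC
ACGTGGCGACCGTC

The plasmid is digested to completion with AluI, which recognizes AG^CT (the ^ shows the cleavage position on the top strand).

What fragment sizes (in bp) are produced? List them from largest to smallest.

AluI sites (AGCT) start at positions 17, 160, 192.
AluI cuts after base 2 of each site, so after positions 18, 161, 193.
Circular molecule, 3 cuts → 3 fragments:
  19–161 → 143 bp
  162–193 → 32 bp
  194–264 then 1–18 → 71 + 18 = 89 bp
Sorted largest to smallest: 143, 89, 32 bp.

143, 89, 32 bp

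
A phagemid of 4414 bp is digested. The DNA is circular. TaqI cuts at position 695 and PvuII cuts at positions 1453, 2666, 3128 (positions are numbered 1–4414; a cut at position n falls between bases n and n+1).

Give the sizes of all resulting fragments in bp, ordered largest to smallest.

Combined cut positions (sorted): 695, 1453, 2666, 3128.
Circular molecule, 4 cuts → 4 fragments:
  1453 − 695 = 758 bp
  2666 − 1453 = 1213 bp
  3128 − 2666 = 462 bp
  wrap: 4414 − 3128 + 695 = 1981 bp
Sorted largest to smallest: 1981, 1213, 758, 462 bp.

1981, 1213, 758, 462 bp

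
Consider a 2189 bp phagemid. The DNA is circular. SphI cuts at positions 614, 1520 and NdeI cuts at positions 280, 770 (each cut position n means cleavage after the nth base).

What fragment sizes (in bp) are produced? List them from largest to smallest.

Combined cut positions (sorted): 280, 614, 770, 1520.
Circular molecule, 4 cuts → 4 fragments:
  614 − 280 = 334 bp
  770 − 614 = 156 bp
  1520 − 770 = 750 bp
  wrap: 2189 − 1520 + 280 = 949 bp
Sorted largest to smallest: 949, 750, 334, 156 bp.

949, 750, 334, 156 bp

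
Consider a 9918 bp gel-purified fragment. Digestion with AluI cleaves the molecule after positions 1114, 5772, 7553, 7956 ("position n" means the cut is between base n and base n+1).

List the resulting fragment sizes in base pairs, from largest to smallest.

4658, 1962, 1781, 1114, 403 bp

Linear molecule, 4 cuts → 5 fragments:
  1114 − 0 = 1114 bp
  5772 − 1114 = 4658 bp
  7553 − 5772 = 1781 bp
  7956 − 7553 = 403 bp
  9918 − 7956 = 1962 bp
Sorted largest to smallest: 4658, 1962, 1781, 1114, 403 bp.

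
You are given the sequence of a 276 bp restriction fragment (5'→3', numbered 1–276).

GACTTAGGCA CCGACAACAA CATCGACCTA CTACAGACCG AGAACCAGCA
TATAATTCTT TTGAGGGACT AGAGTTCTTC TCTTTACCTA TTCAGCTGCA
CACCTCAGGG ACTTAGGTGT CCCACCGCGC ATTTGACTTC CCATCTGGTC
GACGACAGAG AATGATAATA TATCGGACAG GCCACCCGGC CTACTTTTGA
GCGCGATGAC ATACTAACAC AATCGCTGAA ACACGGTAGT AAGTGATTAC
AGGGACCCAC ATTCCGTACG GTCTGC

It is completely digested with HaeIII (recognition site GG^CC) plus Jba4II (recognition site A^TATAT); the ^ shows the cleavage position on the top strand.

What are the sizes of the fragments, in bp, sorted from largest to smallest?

HaeIII sites (GGCC) start at positions 180, 188.
HaeIII cuts after base 2 of each site, so after positions 181, 189.
The Jba4II site (ATATAT) starts at position 168.
Jba4II cuts after the first base of each site, so after position 168.
Combined cut positions: 168, 181, 189.
Linear molecule, 3 cuts → 4 fragments:
  1–168 → 168 bp
  169–181 → 13 bp
  182–189 → 8 bp
  190–276 → 87 bp
Sorted largest to smallest: 168, 87, 13, 8 bp.

168, 87, 13, 8 bp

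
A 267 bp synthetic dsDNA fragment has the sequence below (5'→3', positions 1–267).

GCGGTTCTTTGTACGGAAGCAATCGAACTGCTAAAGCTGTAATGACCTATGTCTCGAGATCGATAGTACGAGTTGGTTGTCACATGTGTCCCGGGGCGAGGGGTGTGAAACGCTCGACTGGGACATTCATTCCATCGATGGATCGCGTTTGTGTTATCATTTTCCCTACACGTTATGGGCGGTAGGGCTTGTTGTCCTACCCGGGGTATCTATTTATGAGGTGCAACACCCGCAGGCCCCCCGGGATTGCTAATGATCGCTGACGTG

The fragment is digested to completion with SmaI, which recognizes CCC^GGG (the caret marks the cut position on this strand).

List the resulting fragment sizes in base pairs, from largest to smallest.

110, 92, 40, 25 bp

SmaI sites (CCCGGG) start at positions 90, 200, 240.
SmaI cuts after base 3 of each site, so after positions 92, 202, 242.
Linear molecule, 3 cuts → 4 fragments:
  1–92 → 92 bp
  93–202 → 110 bp
  203–242 → 40 bp
  243–267 → 25 bp
Sorted largest to smallest: 110, 92, 40, 25 bp.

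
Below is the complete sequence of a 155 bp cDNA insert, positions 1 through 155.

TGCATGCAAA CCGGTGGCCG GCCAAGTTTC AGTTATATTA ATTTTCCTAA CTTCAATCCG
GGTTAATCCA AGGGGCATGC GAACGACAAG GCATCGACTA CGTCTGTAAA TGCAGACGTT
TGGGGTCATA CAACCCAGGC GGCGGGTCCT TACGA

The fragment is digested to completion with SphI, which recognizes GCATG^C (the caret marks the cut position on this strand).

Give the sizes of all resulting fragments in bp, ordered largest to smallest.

SphI sites (GCATGC) start at positions 2, 75.
SphI cuts after base 5 of each site (before the last base), so after positions 6, 79.
Linear molecule, 2 cuts → 3 fragments:
  1–6 → 6 bp
  7–79 → 73 bp
  80–155 → 76 bp
Sorted largest to smallest: 76, 73, 6 bp.

76, 73, 6 bp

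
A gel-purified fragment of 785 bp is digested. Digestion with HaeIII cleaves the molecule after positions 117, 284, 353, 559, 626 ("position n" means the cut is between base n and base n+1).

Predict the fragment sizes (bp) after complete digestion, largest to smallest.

206, 167, 159, 117, 69, 67 bp

Linear molecule, 5 cuts → 6 fragments:
  117 − 0 = 117 bp
  284 − 117 = 167 bp
  353 − 284 = 69 bp
  559 − 353 = 206 bp
  626 − 559 = 67 bp
  785 − 626 = 159 bp
Sorted largest to smallest: 206, 167, 159, 117, 69, 67 bp.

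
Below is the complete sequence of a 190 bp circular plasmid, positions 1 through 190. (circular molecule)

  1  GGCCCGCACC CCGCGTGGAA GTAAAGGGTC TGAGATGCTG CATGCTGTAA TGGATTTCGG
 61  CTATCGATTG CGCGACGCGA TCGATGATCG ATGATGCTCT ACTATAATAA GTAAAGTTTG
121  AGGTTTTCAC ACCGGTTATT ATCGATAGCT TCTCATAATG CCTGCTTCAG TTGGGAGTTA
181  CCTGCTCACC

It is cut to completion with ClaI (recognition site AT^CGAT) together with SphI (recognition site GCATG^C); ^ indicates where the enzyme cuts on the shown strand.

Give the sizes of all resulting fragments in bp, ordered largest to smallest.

92, 54, 20, 17, 7 bp

ClaI sites (ATCGAT) start at positions 63, 80, 87, 141.
ClaI cuts after base 2 of each site, so after positions 64, 81, 88, 142.
The SphI site (GCATGC) starts at position 40.
SphI cuts after base 5 of each site (before the last base), so after position 44.
Combined cut positions: 44, 64, 81, 88, 142.
Circular molecule, 5 cuts → 5 fragments:
  45–64 → 20 bp
  65–81 → 17 bp
  82–88 → 7 bp
  89–142 → 54 bp
  143–190 then 1–44 → 48 + 44 = 92 bp
Sorted largest to smallest: 92, 54, 20, 17, 7 bp.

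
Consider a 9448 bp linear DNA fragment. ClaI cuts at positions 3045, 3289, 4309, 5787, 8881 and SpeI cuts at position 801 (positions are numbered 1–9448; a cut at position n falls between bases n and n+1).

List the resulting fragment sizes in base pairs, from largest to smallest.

Combined cut positions (sorted): 801, 3045, 3289, 4309, 5787, 8881.
Linear molecule, 6 cuts → 7 fragments:
  801 − 0 = 801 bp
  3045 − 801 = 2244 bp
  3289 − 3045 = 244 bp
  4309 − 3289 = 1020 bp
  5787 − 4309 = 1478 bp
  8881 − 5787 = 3094 bp
  9448 − 8881 = 567 bp
Sorted largest to smallest: 3094, 2244, 1478, 1020, 801, 567, 244 bp.

3094, 2244, 1478, 1020, 801, 567, 244 bp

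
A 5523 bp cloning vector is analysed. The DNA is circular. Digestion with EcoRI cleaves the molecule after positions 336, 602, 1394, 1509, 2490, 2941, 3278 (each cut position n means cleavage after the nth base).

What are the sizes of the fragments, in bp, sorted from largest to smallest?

2581, 981, 792, 451, 337, 266, 115 bp

Circular molecule, 7 cuts → 7 fragments:
  602 − 336 = 266 bp
  1394 − 602 = 792 bp
  1509 − 1394 = 115 bp
  2490 − 1509 = 981 bp
  2941 − 2490 = 451 bp
  3278 − 2941 = 337 bp
  wrap: 5523 − 3278 + 336 = 2581 bp
Sorted largest to smallest: 2581, 981, 792, 451, 337, 266, 115 bp.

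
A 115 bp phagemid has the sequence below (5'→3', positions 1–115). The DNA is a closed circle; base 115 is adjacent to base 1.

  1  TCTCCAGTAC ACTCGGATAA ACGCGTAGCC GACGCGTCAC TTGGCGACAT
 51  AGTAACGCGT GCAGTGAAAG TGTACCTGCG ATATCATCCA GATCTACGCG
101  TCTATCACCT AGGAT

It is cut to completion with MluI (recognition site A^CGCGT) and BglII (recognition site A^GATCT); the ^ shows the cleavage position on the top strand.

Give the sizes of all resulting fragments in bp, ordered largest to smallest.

MluI sites (ACGCGT) start at positions 21, 32, 55, 96.
MluI cuts after the first base of each site, so after positions 21, 32, 55, 96.
The BglII site (AGATCT) starts at position 90.
BglII cuts after the first base of each site, so after position 90.
Combined cut positions: 21, 32, 55, 90, 96.
Circular molecule, 5 cuts → 5 fragments:
  22–32 → 11 bp
  33–55 → 23 bp
  56–90 → 35 bp
  91–96 → 6 bp
  97–115 then 1–21 → 19 + 21 = 40 bp
Sorted largest to smallest: 40, 35, 23, 11, 6 bp.

40, 35, 23, 11, 6 bp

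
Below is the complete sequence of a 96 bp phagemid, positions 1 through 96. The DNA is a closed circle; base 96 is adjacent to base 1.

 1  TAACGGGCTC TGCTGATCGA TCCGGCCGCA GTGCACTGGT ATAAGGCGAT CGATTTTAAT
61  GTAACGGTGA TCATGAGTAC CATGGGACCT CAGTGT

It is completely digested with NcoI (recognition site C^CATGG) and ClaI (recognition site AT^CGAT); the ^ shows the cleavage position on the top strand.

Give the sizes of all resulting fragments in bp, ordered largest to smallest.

33, 33, 30 bp

The NcoI site (CCATGG) starts at position 80.
NcoI cuts after the first base of each site, so after position 80.
ClaI sites (ATCGAT) start at positions 16, 49.
ClaI cuts after base 2 of each site, so after positions 17, 50.
Combined cut positions: 17, 50, 80.
Circular molecule, 3 cuts → 3 fragments:
  18–50 → 33 bp
  51–80 → 30 bp
  81–96 then 1–17 → 16 + 17 = 33 bp
Sorted largest to smallest: 33, 33, 30 bp.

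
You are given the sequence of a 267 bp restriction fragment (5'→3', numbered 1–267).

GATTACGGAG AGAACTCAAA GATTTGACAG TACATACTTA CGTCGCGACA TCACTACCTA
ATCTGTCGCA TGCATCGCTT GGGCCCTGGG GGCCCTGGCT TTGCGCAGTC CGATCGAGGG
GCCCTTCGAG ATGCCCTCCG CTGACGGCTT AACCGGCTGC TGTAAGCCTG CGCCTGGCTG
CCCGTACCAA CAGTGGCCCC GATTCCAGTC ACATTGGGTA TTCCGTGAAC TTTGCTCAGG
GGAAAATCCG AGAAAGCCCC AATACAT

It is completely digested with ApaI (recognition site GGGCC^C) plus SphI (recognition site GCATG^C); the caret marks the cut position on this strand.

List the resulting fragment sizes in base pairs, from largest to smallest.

144, 72, 29, 13, 9 bp

ApaI sites (GGGCCC) start at positions 81, 90, 119.
ApaI cuts after base 5 of each site (before the last base), so after positions 85, 94, 123.
The SphI site (GCATGC) starts at position 68.
SphI cuts after base 5 of each site (before the last base), so after position 72.
Combined cut positions: 72, 85, 94, 123.
Linear molecule, 4 cuts → 5 fragments:
  1–72 → 72 bp
  73–85 → 13 bp
  86–94 → 9 bp
  95–123 → 29 bp
  124–267 → 144 bp
Sorted largest to smallest: 144, 72, 29, 13, 9 bp.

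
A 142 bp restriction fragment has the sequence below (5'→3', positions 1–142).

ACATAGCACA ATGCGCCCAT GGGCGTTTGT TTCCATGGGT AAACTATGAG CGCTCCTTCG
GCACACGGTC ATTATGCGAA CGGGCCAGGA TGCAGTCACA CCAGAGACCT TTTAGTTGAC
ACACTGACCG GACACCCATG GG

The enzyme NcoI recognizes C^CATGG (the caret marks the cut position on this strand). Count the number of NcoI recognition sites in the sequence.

CCATGG occurs starting at positions 17, 33, 136.
NcoI cuts at 3 sites.

3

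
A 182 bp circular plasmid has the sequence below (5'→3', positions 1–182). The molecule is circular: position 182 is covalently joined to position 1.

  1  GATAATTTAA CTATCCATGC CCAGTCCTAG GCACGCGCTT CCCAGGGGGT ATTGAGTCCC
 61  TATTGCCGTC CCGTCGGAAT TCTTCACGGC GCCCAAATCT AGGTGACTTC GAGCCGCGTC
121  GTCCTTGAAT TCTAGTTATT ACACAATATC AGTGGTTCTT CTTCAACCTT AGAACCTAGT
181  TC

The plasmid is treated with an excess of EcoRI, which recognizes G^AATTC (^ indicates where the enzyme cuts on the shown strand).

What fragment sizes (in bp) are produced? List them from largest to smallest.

132, 50 bp

EcoRI sites (GAATTC) start at positions 77, 127.
EcoRI cuts after the first base of each site, so after positions 77, 127.
Circular molecule, 2 cuts → 2 fragments:
  78–127 → 50 bp
  128–182 then 1–77 → 55 + 77 = 132 bp
Sorted largest to smallest: 132, 50 bp.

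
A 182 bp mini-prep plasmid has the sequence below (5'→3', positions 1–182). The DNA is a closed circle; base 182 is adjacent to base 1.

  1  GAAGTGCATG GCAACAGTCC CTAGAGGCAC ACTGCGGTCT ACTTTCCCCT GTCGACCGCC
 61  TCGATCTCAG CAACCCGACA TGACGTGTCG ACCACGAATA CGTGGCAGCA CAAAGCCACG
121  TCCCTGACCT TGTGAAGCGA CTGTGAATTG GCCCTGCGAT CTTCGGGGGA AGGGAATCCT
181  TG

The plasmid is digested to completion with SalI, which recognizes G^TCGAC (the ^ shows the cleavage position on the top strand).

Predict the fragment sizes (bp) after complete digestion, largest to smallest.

SalI sites (GTCGAC) start at positions 51, 87.
SalI cuts after the first base of each site, so after positions 51, 87.
Circular molecule, 2 cuts → 2 fragments:
  52–87 → 36 bp
  88–182 then 1–51 → 95 + 51 = 146 bp
Sorted largest to smallest: 146, 36 bp.

146, 36 bp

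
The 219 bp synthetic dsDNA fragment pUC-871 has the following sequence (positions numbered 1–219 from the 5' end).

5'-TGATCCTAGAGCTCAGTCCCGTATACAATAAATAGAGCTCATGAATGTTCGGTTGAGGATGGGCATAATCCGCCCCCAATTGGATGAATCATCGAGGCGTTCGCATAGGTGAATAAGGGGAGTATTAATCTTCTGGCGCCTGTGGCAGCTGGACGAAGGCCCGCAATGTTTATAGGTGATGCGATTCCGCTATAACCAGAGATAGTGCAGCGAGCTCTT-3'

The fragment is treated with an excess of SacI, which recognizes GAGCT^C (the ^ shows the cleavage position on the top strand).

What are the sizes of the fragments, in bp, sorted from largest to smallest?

177, 26, 13, 3 bp

SacI sites (GAGCTC) start at positions 9, 35, 212.
SacI cuts after base 5 of each site (before the last base), so after positions 13, 39, 216.
Linear molecule, 3 cuts → 4 fragments:
  1–13 → 13 bp
  14–39 → 26 bp
  40–216 → 177 bp
  217–219 → 3 bp
Sorted largest to smallest: 177, 26, 13, 3 bp.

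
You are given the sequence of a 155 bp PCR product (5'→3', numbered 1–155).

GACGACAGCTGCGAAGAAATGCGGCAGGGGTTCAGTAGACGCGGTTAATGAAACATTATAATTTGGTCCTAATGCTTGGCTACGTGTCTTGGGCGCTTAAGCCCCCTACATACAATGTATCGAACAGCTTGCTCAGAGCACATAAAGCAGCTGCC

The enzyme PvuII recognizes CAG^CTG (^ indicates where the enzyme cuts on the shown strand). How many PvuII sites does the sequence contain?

2

CAGCTG occurs starting at positions 6, 148.
PvuII cuts at 2 sites.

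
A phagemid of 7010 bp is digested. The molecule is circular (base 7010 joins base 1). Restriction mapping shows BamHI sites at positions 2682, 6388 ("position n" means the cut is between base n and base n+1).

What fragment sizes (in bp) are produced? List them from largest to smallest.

3706, 3304 bp

Circular molecule, 2 cuts → 2 fragments:
  6388 − 2682 = 3706 bp
  wrap: 7010 − 6388 + 2682 = 3304 bp
Sorted largest to smallest: 3706, 3304 bp.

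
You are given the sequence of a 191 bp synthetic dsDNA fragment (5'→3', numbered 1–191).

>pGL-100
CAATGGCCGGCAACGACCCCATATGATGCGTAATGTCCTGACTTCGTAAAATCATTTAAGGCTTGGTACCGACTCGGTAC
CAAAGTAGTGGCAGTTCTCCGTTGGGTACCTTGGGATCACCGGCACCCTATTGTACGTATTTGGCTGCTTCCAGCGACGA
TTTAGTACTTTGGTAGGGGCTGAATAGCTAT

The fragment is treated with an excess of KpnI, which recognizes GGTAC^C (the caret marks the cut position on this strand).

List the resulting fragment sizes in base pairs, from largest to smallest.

82, 69, 29, 11 bp

KpnI sites (GGTACC) start at positions 65, 76, 105.
KpnI cuts after base 5 of each site (before the last base), so after positions 69, 80, 109.
Linear molecule, 3 cuts → 4 fragments:
  1–69 → 69 bp
  70–80 → 11 bp
  81–109 → 29 bp
  110–191 → 82 bp
Sorted largest to smallest: 82, 69, 29, 11 bp.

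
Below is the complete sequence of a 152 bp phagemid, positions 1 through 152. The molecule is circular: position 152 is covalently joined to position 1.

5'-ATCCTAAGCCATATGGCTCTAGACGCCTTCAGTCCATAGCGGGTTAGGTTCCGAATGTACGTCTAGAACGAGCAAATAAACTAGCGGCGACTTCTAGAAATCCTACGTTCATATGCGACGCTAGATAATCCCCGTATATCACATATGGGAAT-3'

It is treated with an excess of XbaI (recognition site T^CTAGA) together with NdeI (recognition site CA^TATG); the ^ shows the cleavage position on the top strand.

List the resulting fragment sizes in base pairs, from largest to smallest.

XbaI sites (TCTAGA) start at positions 18, 62, 93.
XbaI cuts after the first base of each site, so after positions 18, 62, 93.
NdeI sites (CATATG) start at positions 10, 110, 142.
NdeI cuts after base 2 of each site, so after positions 11, 111, 143.
Combined cut positions: 11, 18, 62, 93, 111, 143.
Circular molecule, 6 cuts → 6 fragments:
  12–18 → 7 bp
  19–62 → 44 bp
  63–93 → 31 bp
  94–111 → 18 bp
  112–143 → 32 bp
  144–152 then 1–11 → 9 + 11 = 20 bp
Sorted largest to smallest: 44, 32, 31, 20, 18, 7 bp.

44, 32, 31, 20, 18, 7 bp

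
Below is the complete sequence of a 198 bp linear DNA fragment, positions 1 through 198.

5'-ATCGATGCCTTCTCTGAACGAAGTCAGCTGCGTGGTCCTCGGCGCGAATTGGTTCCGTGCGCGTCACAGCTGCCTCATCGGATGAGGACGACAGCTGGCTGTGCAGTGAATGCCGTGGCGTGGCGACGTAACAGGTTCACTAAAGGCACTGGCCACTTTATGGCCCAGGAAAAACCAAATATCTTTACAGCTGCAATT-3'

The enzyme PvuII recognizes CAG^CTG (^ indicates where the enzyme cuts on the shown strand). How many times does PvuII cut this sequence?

CAGCTG occurs starting at positions 25, 67, 92, 188.
PvuII cuts at 4 sites.

4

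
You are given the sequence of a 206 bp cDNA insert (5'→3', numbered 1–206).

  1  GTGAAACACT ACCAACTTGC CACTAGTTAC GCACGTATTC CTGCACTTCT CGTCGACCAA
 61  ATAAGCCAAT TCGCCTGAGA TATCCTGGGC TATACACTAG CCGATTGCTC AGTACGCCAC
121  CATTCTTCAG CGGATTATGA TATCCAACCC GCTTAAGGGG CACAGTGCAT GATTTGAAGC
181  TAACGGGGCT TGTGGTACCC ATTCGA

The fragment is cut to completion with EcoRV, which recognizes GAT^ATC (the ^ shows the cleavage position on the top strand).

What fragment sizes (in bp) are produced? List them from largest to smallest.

EcoRV sites (GATATC) start at positions 79, 139.
EcoRV cuts after base 3 of each site, so after positions 81, 141.
Linear molecule, 2 cuts → 3 fragments:
  1–81 → 81 bp
  82–141 → 60 bp
  142–206 → 65 bp
Sorted largest to smallest: 81, 65, 60 bp.

81, 65, 60 bp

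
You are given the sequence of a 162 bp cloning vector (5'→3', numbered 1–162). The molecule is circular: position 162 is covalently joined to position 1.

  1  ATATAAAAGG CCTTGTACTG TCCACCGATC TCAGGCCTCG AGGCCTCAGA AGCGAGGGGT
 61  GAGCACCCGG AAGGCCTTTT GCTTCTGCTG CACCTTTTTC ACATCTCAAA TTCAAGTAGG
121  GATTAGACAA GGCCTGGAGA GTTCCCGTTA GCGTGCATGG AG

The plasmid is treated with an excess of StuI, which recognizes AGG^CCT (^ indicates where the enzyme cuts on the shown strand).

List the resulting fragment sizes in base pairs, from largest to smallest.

StuI sites (AGGCCT) start at positions 8, 33, 41, 72, 130.
StuI cuts after base 3 of each site, so after positions 10, 35, 43, 74, 132.
Circular molecule, 5 cuts → 5 fragments:
  11–35 → 25 bp
  36–43 → 8 bp
  44–74 → 31 bp
  75–132 → 58 bp
  133–162 then 1–10 → 30 + 10 = 40 bp
Sorted largest to smallest: 58, 40, 31, 25, 8 bp.

58, 40, 31, 25, 8 bp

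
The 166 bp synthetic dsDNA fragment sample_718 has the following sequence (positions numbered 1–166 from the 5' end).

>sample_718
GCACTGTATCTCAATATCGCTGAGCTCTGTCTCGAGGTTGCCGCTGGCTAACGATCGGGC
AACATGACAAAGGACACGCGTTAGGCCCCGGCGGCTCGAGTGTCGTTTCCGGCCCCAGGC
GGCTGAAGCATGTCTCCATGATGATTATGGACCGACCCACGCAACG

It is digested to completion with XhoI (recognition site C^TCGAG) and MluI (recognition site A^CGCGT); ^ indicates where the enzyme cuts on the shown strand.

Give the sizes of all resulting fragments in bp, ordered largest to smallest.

XhoI sites (CTCGAG) start at positions 31, 95.
XhoI cuts after the first base of each site, so after positions 31, 95.
The MluI site (ACGCGT) starts at position 76.
MluI cuts after the first base of each site, so after position 76.
Combined cut positions: 31, 76, 95.
Linear molecule, 3 cuts → 4 fragments:
  1–31 → 31 bp
  32–76 → 45 bp
  77–95 → 19 bp
  96–166 → 71 bp
Sorted largest to smallest: 71, 45, 31, 19 bp.

71, 45, 31, 19 bp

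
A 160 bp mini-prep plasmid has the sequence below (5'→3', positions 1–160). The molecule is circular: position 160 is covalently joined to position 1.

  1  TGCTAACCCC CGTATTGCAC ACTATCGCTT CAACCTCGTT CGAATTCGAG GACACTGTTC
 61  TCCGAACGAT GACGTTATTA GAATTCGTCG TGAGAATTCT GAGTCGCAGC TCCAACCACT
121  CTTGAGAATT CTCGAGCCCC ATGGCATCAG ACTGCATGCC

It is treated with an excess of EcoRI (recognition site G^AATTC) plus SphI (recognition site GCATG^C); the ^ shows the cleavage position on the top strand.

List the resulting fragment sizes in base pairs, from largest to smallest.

44, 39, 32, 32, 13 bp

EcoRI sites (GAATTC) start at positions 42, 81, 94, 126.
EcoRI cuts after the first base of each site, so after positions 42, 81, 94, 126.
The SphI site (GCATGC) starts at position 154.
SphI cuts after base 5 of each site (before the last base), so after position 158.
Combined cut positions: 42, 81, 94, 126, 158.
Circular molecule, 5 cuts → 5 fragments:
  43–81 → 39 bp
  82–94 → 13 bp
  95–126 → 32 bp
  127–158 → 32 bp
  159–160 then 1–42 → 2 + 42 = 44 bp
Sorted largest to smallest: 44, 39, 32, 32, 13 bp.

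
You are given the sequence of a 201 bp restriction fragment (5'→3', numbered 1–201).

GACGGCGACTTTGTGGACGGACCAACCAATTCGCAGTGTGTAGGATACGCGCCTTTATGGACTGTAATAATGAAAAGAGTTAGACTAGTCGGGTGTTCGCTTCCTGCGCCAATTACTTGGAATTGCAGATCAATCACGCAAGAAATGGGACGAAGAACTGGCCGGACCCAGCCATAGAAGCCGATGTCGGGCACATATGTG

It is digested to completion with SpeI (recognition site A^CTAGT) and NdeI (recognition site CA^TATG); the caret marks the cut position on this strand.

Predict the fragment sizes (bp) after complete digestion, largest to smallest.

The SpeI site (ACTAGT) starts at position 84.
SpeI cuts after the first base of each site, so after position 84.
The NdeI site (CATATG) starts at position 194.
NdeI cuts after base 2 of each site, so after position 195.
Combined cut positions: 84, 195.
Linear molecule, 2 cuts → 3 fragments:
  1–84 → 84 bp
  85–195 → 111 bp
  196–201 → 6 bp
Sorted largest to smallest: 111, 84, 6 bp.

111, 84, 6 bp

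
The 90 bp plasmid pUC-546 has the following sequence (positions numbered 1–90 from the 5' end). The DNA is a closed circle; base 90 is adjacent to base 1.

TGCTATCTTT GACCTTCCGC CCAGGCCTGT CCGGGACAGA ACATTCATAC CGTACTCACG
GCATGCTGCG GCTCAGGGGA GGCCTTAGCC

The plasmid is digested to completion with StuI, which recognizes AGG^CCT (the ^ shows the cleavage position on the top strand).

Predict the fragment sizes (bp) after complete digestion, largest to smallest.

57, 33 bp

StuI sites (AGGCCT) start at positions 23, 80.
StuI cuts after base 3 of each site, so after positions 25, 82.
Circular molecule, 2 cuts → 2 fragments:
  26–82 → 57 bp
  83–90 then 1–25 → 8 + 25 = 33 bp
Sorted largest to smallest: 57, 33 bp.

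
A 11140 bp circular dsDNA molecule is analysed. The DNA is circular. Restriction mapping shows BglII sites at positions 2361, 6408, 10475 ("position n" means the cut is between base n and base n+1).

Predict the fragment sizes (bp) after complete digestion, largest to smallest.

Circular molecule, 3 cuts → 3 fragments:
  6408 − 2361 = 4047 bp
  10475 − 6408 = 4067 bp
  wrap: 11140 − 10475 + 2361 = 3026 bp
Sorted largest to smallest: 4067, 4047, 3026 bp.

4067, 4047, 3026 bp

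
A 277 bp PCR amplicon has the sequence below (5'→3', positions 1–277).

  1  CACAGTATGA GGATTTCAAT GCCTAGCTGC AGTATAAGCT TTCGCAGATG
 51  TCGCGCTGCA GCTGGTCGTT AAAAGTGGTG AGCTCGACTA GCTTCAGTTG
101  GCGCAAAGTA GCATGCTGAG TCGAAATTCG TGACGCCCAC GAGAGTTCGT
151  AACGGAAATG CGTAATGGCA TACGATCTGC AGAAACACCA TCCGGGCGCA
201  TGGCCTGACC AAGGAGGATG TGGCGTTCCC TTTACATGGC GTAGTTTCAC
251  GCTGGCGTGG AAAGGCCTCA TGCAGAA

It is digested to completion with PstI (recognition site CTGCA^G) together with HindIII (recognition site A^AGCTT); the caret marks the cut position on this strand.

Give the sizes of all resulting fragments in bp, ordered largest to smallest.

PstI sites (CTGCAG) start at positions 27, 56, 177.
PstI cuts after base 5 of each site (before the last base), so after positions 31, 60, 181.
The HindIII site (AAGCTT) starts at position 36.
HindIII cuts after the first base of each site, so after position 36.
Combined cut positions: 31, 36, 60, 181.
Linear molecule, 4 cuts → 5 fragments:
  1–31 → 31 bp
  32–36 → 5 bp
  37–60 → 24 bp
  61–181 → 121 bp
  182–277 → 96 bp
Sorted largest to smallest: 121, 96, 31, 24, 5 bp.

121, 96, 31, 24, 5 bp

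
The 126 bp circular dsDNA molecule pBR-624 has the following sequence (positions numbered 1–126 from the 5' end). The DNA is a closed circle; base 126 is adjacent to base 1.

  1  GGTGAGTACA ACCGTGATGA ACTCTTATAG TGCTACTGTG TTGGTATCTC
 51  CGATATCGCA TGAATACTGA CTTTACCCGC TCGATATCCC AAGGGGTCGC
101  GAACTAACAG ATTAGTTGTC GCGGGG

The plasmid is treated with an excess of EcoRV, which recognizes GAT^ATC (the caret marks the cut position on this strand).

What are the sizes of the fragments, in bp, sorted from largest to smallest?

95, 31 bp

EcoRV sites (GATATC) start at positions 52, 83.
EcoRV cuts after base 3 of each site, so after positions 54, 85.
Circular molecule, 2 cuts → 2 fragments:
  55–85 → 31 bp
  86–126 then 1–54 → 41 + 54 = 95 bp
Sorted largest to smallest: 95, 31 bp.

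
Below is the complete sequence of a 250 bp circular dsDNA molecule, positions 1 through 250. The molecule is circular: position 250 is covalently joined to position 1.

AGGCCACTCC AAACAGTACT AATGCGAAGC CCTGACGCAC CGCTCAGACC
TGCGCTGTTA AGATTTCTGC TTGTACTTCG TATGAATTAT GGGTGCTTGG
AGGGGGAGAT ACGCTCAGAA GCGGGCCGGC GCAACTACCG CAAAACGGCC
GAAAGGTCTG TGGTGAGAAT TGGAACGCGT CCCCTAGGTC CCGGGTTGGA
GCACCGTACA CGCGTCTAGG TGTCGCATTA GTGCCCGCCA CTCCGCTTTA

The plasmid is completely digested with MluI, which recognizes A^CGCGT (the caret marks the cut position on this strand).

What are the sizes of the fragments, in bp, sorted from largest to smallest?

MluI sites (ACGCGT) start at positions 175, 210.
MluI cuts after the first base of each site, so after positions 175, 210.
Circular molecule, 2 cuts → 2 fragments:
  176–210 → 35 bp
  211–250 then 1–175 → 40 + 175 = 215 bp
Sorted largest to smallest: 215, 35 bp.

215, 35 bp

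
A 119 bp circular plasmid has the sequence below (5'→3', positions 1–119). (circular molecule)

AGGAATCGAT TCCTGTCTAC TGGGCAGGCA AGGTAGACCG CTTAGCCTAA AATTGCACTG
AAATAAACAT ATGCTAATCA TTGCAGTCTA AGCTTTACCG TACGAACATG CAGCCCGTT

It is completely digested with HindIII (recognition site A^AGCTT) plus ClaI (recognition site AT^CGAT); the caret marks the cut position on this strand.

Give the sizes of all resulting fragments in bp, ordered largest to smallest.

The HindIII site (AAGCTT) starts at position 90.
HindIII cuts after the first base of each site, so after position 90.
The ClaI site (ATCGAT) starts at position 5.
ClaI cuts after base 2 of each site, so after position 6.
Combined cut positions: 6, 90.
Circular molecule, 2 cuts → 2 fragments:
  7–90 → 84 bp
  91–119 then 1–6 → 29 + 6 = 35 bp
Sorted largest to smallest: 84, 35 bp.

84, 35 bp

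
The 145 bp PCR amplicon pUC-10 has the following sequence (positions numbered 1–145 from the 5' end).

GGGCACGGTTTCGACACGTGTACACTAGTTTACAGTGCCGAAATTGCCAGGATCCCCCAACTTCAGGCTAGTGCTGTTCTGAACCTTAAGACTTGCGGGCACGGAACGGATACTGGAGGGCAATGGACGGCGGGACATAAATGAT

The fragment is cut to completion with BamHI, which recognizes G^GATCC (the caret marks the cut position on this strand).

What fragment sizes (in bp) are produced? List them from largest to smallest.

95, 50 bp

The BamHI site (GGATCC) starts at position 50.
BamHI cuts after the first base of each site, so after position 50.
Linear molecule, 1 cut → 2 fragments:
  1–50 → 50 bp
  51–145 → 95 bp
Sorted largest to smallest: 95, 50 bp.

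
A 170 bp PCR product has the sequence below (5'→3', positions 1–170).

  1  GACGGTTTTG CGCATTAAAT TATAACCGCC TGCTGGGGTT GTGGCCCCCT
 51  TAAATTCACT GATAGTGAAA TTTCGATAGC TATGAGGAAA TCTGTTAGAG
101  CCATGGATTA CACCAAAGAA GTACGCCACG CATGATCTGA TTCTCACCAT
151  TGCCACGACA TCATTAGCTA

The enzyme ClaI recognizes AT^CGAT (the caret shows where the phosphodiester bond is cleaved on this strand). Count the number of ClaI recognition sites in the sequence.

0

No occurrence of ATCGAT is present in the sequence.
ClaI does not cut: 0 sites.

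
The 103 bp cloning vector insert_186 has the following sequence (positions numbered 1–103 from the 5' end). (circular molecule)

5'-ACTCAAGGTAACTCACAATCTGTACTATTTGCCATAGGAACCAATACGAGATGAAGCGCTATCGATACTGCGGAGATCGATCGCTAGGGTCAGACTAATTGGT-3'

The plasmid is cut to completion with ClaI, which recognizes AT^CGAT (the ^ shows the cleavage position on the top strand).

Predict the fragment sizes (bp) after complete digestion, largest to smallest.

88, 15 bp

ClaI sites (ATCGAT) start at positions 61, 76.
ClaI cuts after base 2 of each site, so after positions 62, 77.
Circular molecule, 2 cuts → 2 fragments:
  63–77 → 15 bp
  78–103 then 1–62 → 26 + 62 = 88 bp
Sorted largest to smallest: 88, 15 bp.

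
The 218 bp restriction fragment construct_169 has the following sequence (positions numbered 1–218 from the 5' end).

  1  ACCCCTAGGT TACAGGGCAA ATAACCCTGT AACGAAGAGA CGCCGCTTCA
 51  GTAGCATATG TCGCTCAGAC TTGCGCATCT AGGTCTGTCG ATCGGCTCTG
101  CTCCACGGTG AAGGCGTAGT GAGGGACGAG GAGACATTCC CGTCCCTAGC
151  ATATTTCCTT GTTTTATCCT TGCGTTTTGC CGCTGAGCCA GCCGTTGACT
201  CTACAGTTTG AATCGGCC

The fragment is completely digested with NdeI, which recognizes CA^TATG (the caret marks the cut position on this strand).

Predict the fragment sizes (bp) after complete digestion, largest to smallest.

The NdeI site (CATATG) starts at position 55.
NdeI cuts after base 2 of each site, so after position 56.
Linear molecule, 1 cut → 2 fragments:
  1–56 → 56 bp
  57–218 → 162 bp
Sorted largest to smallest: 162, 56 bp.

162, 56 bp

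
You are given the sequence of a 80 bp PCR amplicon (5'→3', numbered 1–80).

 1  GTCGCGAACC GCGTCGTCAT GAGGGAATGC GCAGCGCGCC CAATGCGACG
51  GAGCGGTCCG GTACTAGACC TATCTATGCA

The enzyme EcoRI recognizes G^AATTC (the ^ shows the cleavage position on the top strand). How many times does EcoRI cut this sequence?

No occurrence of GAATTC is present in the sequence.
EcoRI does not cut: 0 sites.

0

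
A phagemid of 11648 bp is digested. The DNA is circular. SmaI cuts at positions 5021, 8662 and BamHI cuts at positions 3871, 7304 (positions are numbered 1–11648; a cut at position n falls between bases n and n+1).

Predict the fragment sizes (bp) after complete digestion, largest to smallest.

6857, 2283, 1358, 1150 bp

Combined cut positions (sorted): 3871, 5021, 7304, 8662.
Circular molecule, 4 cuts → 4 fragments:
  5021 − 3871 = 1150 bp
  7304 − 5021 = 2283 bp
  8662 − 7304 = 1358 bp
  wrap: 11648 − 8662 + 3871 = 6857 bp
Sorted largest to smallest: 6857, 2283, 1358, 1150 bp.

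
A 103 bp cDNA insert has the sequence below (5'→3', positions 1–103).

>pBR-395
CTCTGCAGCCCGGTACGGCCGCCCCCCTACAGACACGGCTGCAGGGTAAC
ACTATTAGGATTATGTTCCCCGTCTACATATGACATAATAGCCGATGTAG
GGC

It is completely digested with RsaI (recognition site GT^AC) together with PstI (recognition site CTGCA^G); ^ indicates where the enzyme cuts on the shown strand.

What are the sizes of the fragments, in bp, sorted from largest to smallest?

60, 29, 7, 7 bp

The RsaI site (GTAC) starts at position 13.
RsaI cuts after base 2 of each site, so after position 14.
PstI sites (CTGCAG) start at positions 3, 39.
PstI cuts after base 5 of each site (before the last base), so after positions 7, 43.
Combined cut positions: 7, 14, 43.
Linear molecule, 3 cuts → 4 fragments:
  1–7 → 7 bp
  8–14 → 7 bp
  15–43 → 29 bp
  44–103 → 60 bp
Sorted largest to smallest: 60, 29, 7, 7 bp.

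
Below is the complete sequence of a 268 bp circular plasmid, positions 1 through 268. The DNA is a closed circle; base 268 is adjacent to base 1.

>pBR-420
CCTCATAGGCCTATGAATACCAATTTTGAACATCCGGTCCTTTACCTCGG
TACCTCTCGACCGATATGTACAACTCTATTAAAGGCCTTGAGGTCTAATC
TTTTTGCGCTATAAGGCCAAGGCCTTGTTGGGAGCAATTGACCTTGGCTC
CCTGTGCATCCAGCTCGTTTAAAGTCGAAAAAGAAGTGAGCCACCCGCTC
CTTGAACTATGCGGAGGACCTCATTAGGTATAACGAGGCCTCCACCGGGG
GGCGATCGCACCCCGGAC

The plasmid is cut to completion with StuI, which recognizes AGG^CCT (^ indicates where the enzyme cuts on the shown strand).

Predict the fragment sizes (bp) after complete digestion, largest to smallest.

StuI sites (AGGCCT) start at positions 7, 83, 120, 236.
StuI cuts after base 3 of each site, so after positions 9, 85, 122, 238.
Circular molecule, 4 cuts → 4 fragments:
  10–85 → 76 bp
  86–122 → 37 bp
  123–238 → 116 bp
  239–268 then 1–9 → 30 + 9 = 39 bp
Sorted largest to smallest: 116, 76, 39, 37 bp.

116, 76, 39, 37 bp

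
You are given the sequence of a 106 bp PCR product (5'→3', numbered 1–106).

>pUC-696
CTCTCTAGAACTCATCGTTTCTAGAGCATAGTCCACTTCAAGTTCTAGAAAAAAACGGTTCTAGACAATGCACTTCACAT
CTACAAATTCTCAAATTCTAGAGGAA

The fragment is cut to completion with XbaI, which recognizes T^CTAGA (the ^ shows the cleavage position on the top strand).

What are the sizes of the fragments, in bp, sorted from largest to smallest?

37, 24, 16, 16, 9, 4 bp

XbaI sites (TCTAGA) start at positions 4, 20, 44, 60, 97.
XbaI cuts after the first base of each site, so after positions 4, 20, 44, 60, 97.
Linear molecule, 5 cuts → 6 fragments:
  1–4 → 4 bp
  5–20 → 16 bp
  21–44 → 24 bp
  45–60 → 16 bp
  61–97 → 37 bp
  98–106 → 9 bp
Sorted largest to smallest: 37, 24, 16, 16, 9, 4 bp.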